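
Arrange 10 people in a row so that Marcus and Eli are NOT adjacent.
Total - adjacent = 10! - (10-1)!×2 = 3628800 - 725760 = 2903040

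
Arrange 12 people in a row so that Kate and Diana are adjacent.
Treat as block: (12-1)! × 2! = 39916800 × 2 = 79833600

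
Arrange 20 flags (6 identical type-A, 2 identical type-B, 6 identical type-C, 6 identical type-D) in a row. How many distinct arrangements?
20! / (6! × 2! × 6! × 6!) = 3259095840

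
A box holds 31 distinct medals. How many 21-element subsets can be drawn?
C(31,21) = 31!/(21!×10!) = 44352165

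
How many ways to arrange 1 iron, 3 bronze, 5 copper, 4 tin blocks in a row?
13! / (1! × 3! × 5! × 4!) = 360360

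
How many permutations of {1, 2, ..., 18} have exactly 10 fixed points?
Choose the 10 fixed points C(18,10) = 43758, derange the rest: !8 = Σ_{j=0}^{8} (-1)^j·8!/j! = 40320 - 40320 + 20160 - 6720 + 1680 - 336 + 56 - 8 + 1 = 14833. Product = 43758 × 14833 = 649062414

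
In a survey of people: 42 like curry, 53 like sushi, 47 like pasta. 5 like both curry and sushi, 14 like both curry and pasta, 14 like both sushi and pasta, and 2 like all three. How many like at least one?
|A∪B∪C| = 42+53+47-5-14-14+2 = 111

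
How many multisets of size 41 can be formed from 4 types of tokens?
C(41+4-1, 4-1) = C(44, 3) = 13244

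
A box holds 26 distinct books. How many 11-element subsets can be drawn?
C(26,11) = 26!/(11!×15!) = 7726160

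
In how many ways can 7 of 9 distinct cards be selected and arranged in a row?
P(9,7) = 9!/(9-7)! = 181440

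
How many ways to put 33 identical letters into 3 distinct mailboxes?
C(33+3-1, 3-1) = C(35, 2) = 595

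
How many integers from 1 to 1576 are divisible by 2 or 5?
⌊1576/2⌋ + ⌊1576/5⌋ - ⌊1576/10⌋ = 788 + 315 - 157 = 946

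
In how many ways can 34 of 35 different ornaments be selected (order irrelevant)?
C(35,34) = 35!/(34!×1!) = 35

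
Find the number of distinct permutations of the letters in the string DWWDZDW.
7! / (3! × 1! × 3!) = 140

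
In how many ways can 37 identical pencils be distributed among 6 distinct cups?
C(37+6-1, 6-1) = C(42, 5) = 850668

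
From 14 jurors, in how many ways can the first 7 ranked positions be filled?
P(14,7) = 14!/(14-7)! = 17297280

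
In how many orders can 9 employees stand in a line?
9! = 362880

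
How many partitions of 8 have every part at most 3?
Let r_j(i) = number of partitions of i into parts ≤ j, for i = 0..8. r_1(i) = 1 for all i; r_j(i) = r_{j-1}(i) + r_j(i-j). Rows j = 2..3: ≤2: 1 1 2 2 3 3 4 4 5; ≤3: 1 1 2 3 4 5 7 8 10. r_3(8) = 10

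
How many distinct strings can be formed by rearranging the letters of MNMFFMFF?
8! / (4! × 3! × 1!) = 280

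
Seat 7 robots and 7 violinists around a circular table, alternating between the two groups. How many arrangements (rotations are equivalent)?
Fix one of the robots: (7-1)! ways for the remaining robots, × 7! ways for the violinists = 720 × 5040 = 3628800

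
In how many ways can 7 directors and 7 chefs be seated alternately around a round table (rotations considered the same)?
Fix one of the directors: (7-1)! ways for the remaining directors, × 7! ways for the chefs = 720 × 5040 = 3628800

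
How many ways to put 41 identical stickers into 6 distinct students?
C(41+6-1, 6-1) = C(46, 5) = 1370754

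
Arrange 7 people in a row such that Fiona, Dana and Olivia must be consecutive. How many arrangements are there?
Treat the 3 as one block: (7-3+1)! × 3! = 120 × 6 = 720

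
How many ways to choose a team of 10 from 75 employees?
C(75,10) = 75!/(10!×65!) = 828931106355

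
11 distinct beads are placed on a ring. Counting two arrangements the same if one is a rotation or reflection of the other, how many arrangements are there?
(11-1)!/2 = 3628800/2 = 1814400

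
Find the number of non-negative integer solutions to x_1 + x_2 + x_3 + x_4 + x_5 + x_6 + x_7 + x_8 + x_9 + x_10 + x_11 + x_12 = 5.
C(5+12-1, 12-1) = C(16, 11) = 4368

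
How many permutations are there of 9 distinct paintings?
9! = 362880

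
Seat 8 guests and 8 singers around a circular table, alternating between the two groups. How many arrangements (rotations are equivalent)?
Fix one of the guests: (8-1)! ways for the remaining guests, × 8! ways for the singers = 5040 × 40320 = 203212800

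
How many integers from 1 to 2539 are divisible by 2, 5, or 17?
⌊2539/2⌋+⌊2539/5⌋+⌊2539/17⌋ - ⌊2539/10⌋-⌊2539/34⌋-⌊2539/85⌋ + ⌊2539/170⌋ = 1269+507+149 - 253-74-29 + 14 = 1583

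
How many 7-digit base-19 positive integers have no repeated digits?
First digit: 18 choices (nonzero). Then descending: 18 × 18 × 17 × 16 × 15 × 14 × 13 = 240589440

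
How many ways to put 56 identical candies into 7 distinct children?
C(56+7-1, 7-1) = C(62, 6) = 61474519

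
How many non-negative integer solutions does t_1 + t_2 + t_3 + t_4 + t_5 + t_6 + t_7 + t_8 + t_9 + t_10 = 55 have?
C(55+10-1, 10-1) = C(64, 9) = 27540584512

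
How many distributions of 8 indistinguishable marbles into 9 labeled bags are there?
C(8+9-1, 9-1) = C(16, 8) = 12870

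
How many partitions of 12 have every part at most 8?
Let r_j(i) = number of partitions of i into parts ≤ j, for i = 0..12. r_1(i) = 1 for all i; r_j(i) = r_{j-1}(i) + r_j(i-j). Rows j = 2..8: ≤2: 1 1 2 2 3 3 4 4 5 5 6 6 7; ≤3: 1 1 2 3 4 5 7 8 10 12 14 16 19; ≤4: 1 1 2 3 5 6 9 11 15 18 23 27 34; ≤5: 1 1 2 3 5 7 10 13 18 23 30 37 47; ≤6: 1 1 2 3 5 7 11 14 20 26 35 44 58; ≤7: 1 1 2 3 5 7 11 15 21 28 38 49 65; ≤8: 1 1 2 3 5 7 11 15 22 29 40 52 70. r_8(12) = 70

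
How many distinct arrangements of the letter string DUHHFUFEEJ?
10! / (2! × 2! × 1! × 2! × 2! × 1!) = 226800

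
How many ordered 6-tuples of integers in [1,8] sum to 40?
Coefficient of x^40 in (x + x² + ... + x^8)^6. By inclusion-exclusion on dice exceeding 8: Σ_j (-1)^j C(6,j)·C(40-1-8j, 5) = C(6,0)·C(39,5) - C(6,1)·C(31,5) + C(6,2)·C(23,5) - C(6,3)·C(15,5) + C(6,4)·C(7,5) = 1·575757 - 6·169911 + 15·33649 - 20·3003 + 15·21 = 1281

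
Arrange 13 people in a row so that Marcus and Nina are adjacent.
Treat as block: (13-1)! × 2! = 479001600 × 2 = 958003200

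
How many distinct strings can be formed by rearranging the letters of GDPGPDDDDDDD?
12! / (8! × 2! × 2!) = 2970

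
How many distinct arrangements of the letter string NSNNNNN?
7! / (6! × 1!) = 7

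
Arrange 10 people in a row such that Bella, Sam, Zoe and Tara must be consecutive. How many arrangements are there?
Treat the 4 as one block: (10-4+1)! × 4! = 5040 × 24 = 120960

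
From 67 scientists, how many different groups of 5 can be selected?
C(67,5) = 67!/(5!×62!) = 9657648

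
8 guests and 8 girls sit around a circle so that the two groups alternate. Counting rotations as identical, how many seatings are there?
Fix one of the guests: (8-1)! ways for the remaining guests, × 8! ways for the girls = 5040 × 40320 = 203212800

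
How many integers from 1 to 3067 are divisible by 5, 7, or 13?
⌊3067/5⌋+⌊3067/7⌋+⌊3067/13⌋ - ⌊3067/35⌋-⌊3067/65⌋-⌊3067/91⌋ + ⌊3067/455⌋ = 613+438+235 - 87-47-33 + 6 = 1125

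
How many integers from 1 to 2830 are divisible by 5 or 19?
⌊2830/5⌋ + ⌊2830/19⌋ - ⌊2830/95⌋ = 566 + 148 - 29 = 685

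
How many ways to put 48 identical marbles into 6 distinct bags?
C(48+6-1, 6-1) = C(53, 5) = 2869685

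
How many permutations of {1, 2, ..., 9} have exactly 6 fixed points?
Choose the 6 fixed points C(9,6) = 84, derange the rest: !3 = Σ_{j=0}^{3} (-1)^j·3!/j! = 6 - 6 + 3 - 1 = 2. Product = 84 × 2 = 168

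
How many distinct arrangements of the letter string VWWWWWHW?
8! / (1! × 1! × 6!) = 56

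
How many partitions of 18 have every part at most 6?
Let r_j(i) = number of partitions of i into parts ≤ j, for i = 0..18. r_1(i) = 1 for all i; r_j(i) = r_{j-1}(i) + r_j(i-j). Rows j = 2..6: ≤2: 1 1 2 2 3 3 4 4 5 5 6 6 7 7 8 8 9 9 10; ≤3: 1 1 2 3 4 5 7 8 10 12 14 16 19 21 24 27 30 33 37; ≤4: 1 1 2 3 5 6 9 11 15 18 23 27 34 39 47 54 64 72 84; ≤5: 1 1 2 3 5 7 10 13 18 23 30 37 47 57 70 84 101 119 141; ≤6: 1 1 2 3 5 7 11 14 20 26 35 44 58 71 90 110 136 163 199. r_6(18) = 199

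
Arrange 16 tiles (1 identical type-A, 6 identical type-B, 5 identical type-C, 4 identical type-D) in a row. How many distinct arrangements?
16! / (1! × 6! × 5! × 4!) = 10090080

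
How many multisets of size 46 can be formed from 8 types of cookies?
C(46+8-1, 8-1) = C(53, 7) = 154143080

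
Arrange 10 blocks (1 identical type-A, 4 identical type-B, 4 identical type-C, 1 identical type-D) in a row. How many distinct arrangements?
10! / (1! × 4! × 4! × 1!) = 6300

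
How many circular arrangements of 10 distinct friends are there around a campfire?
Circular: fix one position, arrange the rest. (10-1)! = 362880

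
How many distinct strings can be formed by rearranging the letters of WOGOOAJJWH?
10! / (1! × 1! × 2! × 2! × 1! × 3!) = 151200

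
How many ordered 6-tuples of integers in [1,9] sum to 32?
Coefficient of x^32 in (x + x² + ... + x^9)^6. By inclusion-exclusion on dice exceeding 9: Σ_j (-1)^j C(6,j)·C(32-1-9j, 5) = C(6,0)·C(31,5) - C(6,1)·C(22,5) + C(6,2)·C(13,5) = 1·169911 - 6·26334 + 15·1287 = 31212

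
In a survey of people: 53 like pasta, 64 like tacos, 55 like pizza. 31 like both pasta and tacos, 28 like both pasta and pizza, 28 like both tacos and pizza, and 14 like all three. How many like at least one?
|A∪B∪C| = 53+64+55-31-28-28+14 = 99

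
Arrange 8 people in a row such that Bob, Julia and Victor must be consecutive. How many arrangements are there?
Treat the 3 as one block: (8-3+1)! × 3! = 720 × 6 = 4320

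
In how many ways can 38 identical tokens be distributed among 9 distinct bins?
C(38+9-1, 9-1) = C(46, 8) = 260932815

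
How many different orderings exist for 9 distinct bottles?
9! = 362880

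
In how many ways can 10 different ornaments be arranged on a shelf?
10! = 3628800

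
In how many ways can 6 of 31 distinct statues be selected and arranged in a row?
P(31,6) = 31!/(31-6)! = 530122320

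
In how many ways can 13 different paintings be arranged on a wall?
13! = 6227020800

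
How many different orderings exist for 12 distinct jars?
12! = 479001600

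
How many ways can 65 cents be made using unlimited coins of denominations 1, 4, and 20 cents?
Coefficient of x^65 in 1/(1-x^1) · 1/(1-x^4) · 1/(1-x^20). Case on j = number of 20-cent coins (j = 0..3); remainder r = 65 - 20j is made from {1,4} in ⌊r/4⌋+1 ways. r = 65, 45, 25, 5 → 17 + 12 + 7 + 2 = 38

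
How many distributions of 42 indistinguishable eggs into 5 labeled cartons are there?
C(42+5-1, 5-1) = C(46, 4) = 163185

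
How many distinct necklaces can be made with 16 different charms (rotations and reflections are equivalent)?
(16-1)!/2 = 1307674368000/2 = 653837184000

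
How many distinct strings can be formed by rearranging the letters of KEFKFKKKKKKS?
12! / (1! × 1! × 2! × 8!) = 5940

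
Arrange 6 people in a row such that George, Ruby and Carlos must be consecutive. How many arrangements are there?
Treat the 3 as one block: (6-3+1)! × 3! = 24 × 6 = 144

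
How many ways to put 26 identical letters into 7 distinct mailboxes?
C(26+7-1, 7-1) = C(32, 6) = 906192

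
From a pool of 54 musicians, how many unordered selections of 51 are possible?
C(54,51) = 54!/(51!×3!) = 24804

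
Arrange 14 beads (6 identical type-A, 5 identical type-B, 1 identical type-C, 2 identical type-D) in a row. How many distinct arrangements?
14! / (6! × 5! × 1! × 2!) = 504504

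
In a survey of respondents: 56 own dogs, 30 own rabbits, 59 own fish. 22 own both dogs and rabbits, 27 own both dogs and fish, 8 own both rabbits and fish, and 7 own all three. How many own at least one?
|A∪B∪C| = 56+30+59-22-27-8+7 = 95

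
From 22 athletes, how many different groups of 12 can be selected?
C(22,12) = 22!/(12!×10!) = 646646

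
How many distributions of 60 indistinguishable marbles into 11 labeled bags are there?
C(60+11-1, 11-1) = C(70, 10) = 396704524216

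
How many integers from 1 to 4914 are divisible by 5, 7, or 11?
⌊4914/5⌋+⌊4914/7⌋+⌊4914/11⌋ - ⌊4914/35⌋-⌊4914/55⌋-⌊4914/77⌋ + ⌊4914/385⌋ = 982+702+446 - 140-89-63 + 12 = 1850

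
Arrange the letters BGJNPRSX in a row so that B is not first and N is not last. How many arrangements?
By inclusion-exclusion: 8! - 2×(8-1)! + (8-2)! = 40320 - 10080 + 720 = 30960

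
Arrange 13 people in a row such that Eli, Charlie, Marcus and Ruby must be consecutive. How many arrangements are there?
Treat the 4 as one block: (13-4+1)! × 4! = 3628800 × 24 = 87091200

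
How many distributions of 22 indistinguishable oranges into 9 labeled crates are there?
C(22+9-1, 9-1) = C(30, 8) = 5852925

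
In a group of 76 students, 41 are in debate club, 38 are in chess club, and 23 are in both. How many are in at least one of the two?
|A∪B| = |A| + |B| - |A∩B| = 41 + 38 - 23 = 56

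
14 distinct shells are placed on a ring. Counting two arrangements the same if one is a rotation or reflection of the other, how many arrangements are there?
(14-1)!/2 = 6227020800/2 = 3113510400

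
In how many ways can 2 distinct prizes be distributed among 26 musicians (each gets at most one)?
P(26,2) = 26!/(26-2)! = 650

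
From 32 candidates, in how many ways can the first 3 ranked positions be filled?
P(32,3) = 32!/(32-3)! = 29760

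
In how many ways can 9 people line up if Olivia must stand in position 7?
Fix one position: (9-1)! = 40320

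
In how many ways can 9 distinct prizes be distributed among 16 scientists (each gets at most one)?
P(16,9) = 16!/(16-9)! = 4151347200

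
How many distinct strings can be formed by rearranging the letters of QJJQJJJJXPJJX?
13! / (8! × 2! × 1! × 2!) = 38610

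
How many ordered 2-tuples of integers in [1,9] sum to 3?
Coefficient of x^3 in (x + x² + ... + x^9)^2. By inclusion-exclusion on dice exceeding 9: Σ_j (-1)^j C(2,j)·C(3-1-9j, 1) = C(2,0)·C(2,1) = 1·2 = 2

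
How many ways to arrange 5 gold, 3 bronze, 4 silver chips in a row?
12! / (5! × 3! × 4!) = 27720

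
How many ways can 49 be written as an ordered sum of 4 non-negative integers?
C(49+4-1, 4-1) = C(52, 3) = 22100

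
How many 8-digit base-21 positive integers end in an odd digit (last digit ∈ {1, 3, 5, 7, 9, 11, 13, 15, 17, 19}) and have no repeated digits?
Last∈{1,3,5,7,9,11,13,15,17,19}. Last=0: 0. Last nonzero: 10×19×P(19,6) = 3711657600. Total = 3711657600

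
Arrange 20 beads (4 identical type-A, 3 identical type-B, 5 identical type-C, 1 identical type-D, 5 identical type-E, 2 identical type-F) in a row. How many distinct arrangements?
20! / (4! × 3! × 5! × 1! × 5! × 2!) = 586637251200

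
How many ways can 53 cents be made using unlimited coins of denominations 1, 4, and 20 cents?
Coefficient of x^53 in 1/(1-x^1) · 1/(1-x^4) · 1/(1-x^20). Case on j = number of 20-cent coins (j = 0..2); remainder r = 53 - 20j is made from {1,4} in ⌊r/4⌋+1 ways. r = 53, 33, 13 → 14 + 9 + 4 = 27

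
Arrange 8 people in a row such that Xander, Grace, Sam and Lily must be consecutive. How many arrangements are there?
Treat the 4 as one block: (8-4+1)! × 4! = 120 × 24 = 2880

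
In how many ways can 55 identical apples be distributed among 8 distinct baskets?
C(55+8-1, 8-1) = C(62, 7) = 491796152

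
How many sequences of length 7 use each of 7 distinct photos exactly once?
7! = 5040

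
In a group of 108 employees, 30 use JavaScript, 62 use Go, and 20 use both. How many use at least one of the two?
|A∪B| = |A| + |B| - |A∩B| = 30 + 62 - 20 = 72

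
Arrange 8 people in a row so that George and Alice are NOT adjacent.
Total - adjacent = 8! - (8-1)!×2 = 40320 - 10080 = 30240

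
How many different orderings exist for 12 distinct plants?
12! = 479001600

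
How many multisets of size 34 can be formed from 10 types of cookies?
C(34+10-1, 10-1) = C(43, 9) = 563921995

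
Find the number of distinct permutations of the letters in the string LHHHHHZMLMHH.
12! / (2! × 7! × 2! × 1!) = 23760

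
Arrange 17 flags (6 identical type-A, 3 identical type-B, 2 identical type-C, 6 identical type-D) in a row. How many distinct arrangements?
17! / (6! × 3! × 2! × 6!) = 57177120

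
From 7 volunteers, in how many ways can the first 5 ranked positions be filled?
P(7,5) = 7!/(7-5)! = 2520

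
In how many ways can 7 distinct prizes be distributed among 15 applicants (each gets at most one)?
P(15,7) = 15!/(15-7)! = 32432400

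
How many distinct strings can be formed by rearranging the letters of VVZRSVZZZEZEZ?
13! / (1! × 3! × 2! × 1! × 6!) = 720720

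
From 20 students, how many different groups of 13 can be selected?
C(20,13) = 20!/(13!×7!) = 77520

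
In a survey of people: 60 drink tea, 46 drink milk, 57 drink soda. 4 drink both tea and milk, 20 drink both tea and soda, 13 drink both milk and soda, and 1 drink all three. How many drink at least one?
|A∪B∪C| = 60+46+57-4-20-13+1 = 127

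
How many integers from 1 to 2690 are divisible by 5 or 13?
⌊2690/5⌋ + ⌊2690/13⌋ - ⌊2690/65⌋ = 538 + 206 - 41 = 703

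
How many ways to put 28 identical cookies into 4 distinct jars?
C(28+4-1, 4-1) = C(31, 3) = 4495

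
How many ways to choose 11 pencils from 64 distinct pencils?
C(64,11) = 64!/(11!×53!) = 743595781824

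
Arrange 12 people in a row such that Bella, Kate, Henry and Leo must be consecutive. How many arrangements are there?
Treat the 4 as one block: (12-4+1)! × 4! = 362880 × 24 = 8709120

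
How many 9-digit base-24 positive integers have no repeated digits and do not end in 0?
Last digit: 23 nonzero choices. First digit: 22 (nonzero, ≠last). Middle 7: P(22,7) = 859541760. Total = 434928130560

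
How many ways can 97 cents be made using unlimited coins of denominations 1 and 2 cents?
Coefficient of x^97 in 1/(1-x^1) · 1/(1-x^2). Use j coins of 2 for j = 0..⌊97/2⌋ = 48, the rest in 1s: 48 + 1 = 49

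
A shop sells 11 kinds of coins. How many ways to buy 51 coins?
C(51+11-1, 11-1) = C(61, 10) = 90177170226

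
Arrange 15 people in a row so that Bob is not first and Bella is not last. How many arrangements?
By inclusion-exclusion: 15! - 2×(15-1)! + (15-2)! = 1307674368000 - 174356582400 + 6227020800 = 1139544806400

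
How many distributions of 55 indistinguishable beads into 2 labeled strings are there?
C(55+2-1, 2-1) = C(56, 1) = 56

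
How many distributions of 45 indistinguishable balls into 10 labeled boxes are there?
C(45+10-1, 10-1) = C(54, 9) = 5317936260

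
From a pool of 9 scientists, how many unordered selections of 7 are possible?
C(9,7) = 9!/(7!×2!) = 36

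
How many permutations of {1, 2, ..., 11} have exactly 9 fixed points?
Choose the 9 fixed points C(11,9) = 55, derange the rest: !2 = Σ_{j=0}^{2} (-1)^j·2!/j! = 2 - 2 + 1 = 1. Product = 55 × 1 = 55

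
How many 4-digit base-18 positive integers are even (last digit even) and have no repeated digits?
Last∈{0,2,4,6,8,10,12,14,16}. Last=0: 4080. Last nonzero: 8×16×P(16,2) = 30720. Total = 34800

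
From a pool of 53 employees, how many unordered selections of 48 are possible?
C(53,48) = 53!/(48!×5!) = 2869685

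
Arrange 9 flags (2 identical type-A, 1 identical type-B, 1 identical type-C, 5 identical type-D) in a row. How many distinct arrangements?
9! / (2! × 1! × 1! × 5!) = 1512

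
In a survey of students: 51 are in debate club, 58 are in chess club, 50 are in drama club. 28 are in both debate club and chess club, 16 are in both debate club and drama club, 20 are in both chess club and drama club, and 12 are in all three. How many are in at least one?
|A∪B∪C| = 51+58+50-28-16-20+12 = 107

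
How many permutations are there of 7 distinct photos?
7! = 5040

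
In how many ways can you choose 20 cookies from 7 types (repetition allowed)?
C(20+7-1, 7-1) = C(26, 6) = 230230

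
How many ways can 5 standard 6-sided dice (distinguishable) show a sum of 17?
Coefficient of x^17 in (x + x² + ... + x^6)^5. By inclusion-exclusion on dice exceeding 6: Σ_j (-1)^j C(5,j)·C(17-1-6j, 4) = C(5,0)·C(16,4) - C(5,1)·C(10,4) + C(5,2)·C(4,4) = 1·1820 - 5·210 + 10·1 = 780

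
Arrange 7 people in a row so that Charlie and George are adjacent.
Treat as block: (7-1)! × 2! = 720 × 2 = 1440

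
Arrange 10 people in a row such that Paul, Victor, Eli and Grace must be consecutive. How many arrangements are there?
Treat the 4 as one block: (10-4+1)! × 4! = 5040 × 24 = 120960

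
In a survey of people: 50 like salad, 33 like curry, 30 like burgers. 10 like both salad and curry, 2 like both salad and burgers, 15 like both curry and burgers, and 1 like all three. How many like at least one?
|A∪B∪C| = 50+33+30-10-2-15+1 = 87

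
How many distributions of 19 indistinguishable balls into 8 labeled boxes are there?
C(19+8-1, 8-1) = C(26, 7) = 657800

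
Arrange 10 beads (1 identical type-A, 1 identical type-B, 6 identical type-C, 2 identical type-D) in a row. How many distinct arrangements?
10! / (1! × 1! × 6! × 2!) = 2520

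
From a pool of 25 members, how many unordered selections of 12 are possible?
C(25,12) = 25!/(12!×13!) = 5200300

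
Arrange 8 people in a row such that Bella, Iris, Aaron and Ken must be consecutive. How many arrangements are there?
Treat the 4 as one block: (8-4+1)! × 4! = 120 × 24 = 2880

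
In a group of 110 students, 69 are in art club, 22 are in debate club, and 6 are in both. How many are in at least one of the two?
|A∪B| = |A| + |B| - |A∩B| = 69 + 22 - 6 = 85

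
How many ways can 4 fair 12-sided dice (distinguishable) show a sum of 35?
Coefficient of x^35 in (x + x² + ... + x^12)^4. By inclusion-exclusion on dice exceeding 12: Σ_j (-1)^j C(4,j)·C(35-1-12j, 3) = C(4,0)·C(34,3) - C(4,1)·C(22,3) + C(4,2)·C(10,3) = 1·5984 - 4·1540 + 6·120 = 544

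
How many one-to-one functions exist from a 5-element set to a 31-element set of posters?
P(31,5) = 31!/(31-5)! = 20389320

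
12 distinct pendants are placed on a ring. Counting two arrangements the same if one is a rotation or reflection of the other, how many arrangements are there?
(12-1)!/2 = 39916800/2 = 19958400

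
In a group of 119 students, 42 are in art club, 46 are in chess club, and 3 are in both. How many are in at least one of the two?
|A∪B| = |A| + |B| - |A∩B| = 42 + 46 - 3 = 85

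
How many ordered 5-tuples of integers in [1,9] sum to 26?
Coefficient of x^26 in (x + x² + ... + x^9)^5. By inclusion-exclusion on dice exceeding 9: Σ_j (-1)^j C(5,j)·C(26-1-9j, 4) = C(5,0)·C(25,4) - C(5,1)·C(16,4) + C(5,2)·C(7,4) = 1·12650 - 5·1820 + 10·35 = 3900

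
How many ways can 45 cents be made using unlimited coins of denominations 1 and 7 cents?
Coefficient of x^45 in 1/(1-x^1) · 1/(1-x^7). Use j coins of 7 for j = 0..⌊45/7⌋ = 6, the rest in 1s: 6 + 1 = 7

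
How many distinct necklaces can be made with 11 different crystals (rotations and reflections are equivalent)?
(11-1)!/2 = 3628800/2 = 1814400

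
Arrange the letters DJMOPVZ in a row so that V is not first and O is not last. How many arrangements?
By inclusion-exclusion: 7! - 2×(7-1)! + (7-2)! = 5040 - 1440 + 120 = 3720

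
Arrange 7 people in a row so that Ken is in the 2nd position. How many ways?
Fix one position: (7-1)! = 720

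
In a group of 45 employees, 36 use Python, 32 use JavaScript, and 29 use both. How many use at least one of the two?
|A∪B| = |A| + |B| - |A∩B| = 36 + 32 - 29 = 39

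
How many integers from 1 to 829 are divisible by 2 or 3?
⌊829/2⌋ + ⌊829/3⌋ - ⌊829/6⌋ = 414 + 276 - 138 = 552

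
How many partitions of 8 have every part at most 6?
Let r_j(i) = number of partitions of i into parts ≤ j, for i = 0..8. r_1(i) = 1 for all i; r_j(i) = r_{j-1}(i) + r_j(i-j). Rows j = 2..6: ≤2: 1 1 2 2 3 3 4 4 5; ≤3: 1 1 2 3 4 5 7 8 10; ≤4: 1 1 2 3 5 6 9 11 15; ≤5: 1 1 2 3 5 7 10 13 18; ≤6: 1 1 2 3 5 7 11 14 20. r_6(8) = 20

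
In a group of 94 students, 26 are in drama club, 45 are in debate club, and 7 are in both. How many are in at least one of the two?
|A∪B| = |A| + |B| - |A∩B| = 26 + 45 - 7 = 64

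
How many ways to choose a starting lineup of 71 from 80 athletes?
C(80,71) = 80!/(71!×9!) = 231900297200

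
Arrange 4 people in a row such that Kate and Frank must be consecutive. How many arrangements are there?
Treat the 2 as one block: (4-2+1)! × 2! = 6 × 2 = 12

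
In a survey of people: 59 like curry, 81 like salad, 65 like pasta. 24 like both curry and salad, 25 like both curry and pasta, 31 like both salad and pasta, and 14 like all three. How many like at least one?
|A∪B∪C| = 59+81+65-24-25-31+14 = 139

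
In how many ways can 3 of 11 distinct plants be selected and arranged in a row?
P(11,3) = 11!/(11-3)! = 990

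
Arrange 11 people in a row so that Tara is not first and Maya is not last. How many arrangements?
By inclusion-exclusion: 11! - 2×(11-1)! + (11-2)! = 39916800 - 7257600 + 362880 = 33022080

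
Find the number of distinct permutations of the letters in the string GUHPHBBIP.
9! / (1! × 1! × 2! × 1! × 2! × 2!) = 45360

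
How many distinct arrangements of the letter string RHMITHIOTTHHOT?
14! / (4! × 1! × 1! × 2! × 4! × 2!) = 37837800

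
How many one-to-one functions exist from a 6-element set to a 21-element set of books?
P(21,6) = 21!/(21-6)! = 39070080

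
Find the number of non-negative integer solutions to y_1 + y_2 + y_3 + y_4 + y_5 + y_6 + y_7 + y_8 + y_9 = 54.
C(54+9-1, 9-1) = C(62, 8) = 3381098545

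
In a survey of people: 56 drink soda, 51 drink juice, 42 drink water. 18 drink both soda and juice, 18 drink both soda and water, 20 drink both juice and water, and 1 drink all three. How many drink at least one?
|A∪B∪C| = 56+51+42-18-18-20+1 = 94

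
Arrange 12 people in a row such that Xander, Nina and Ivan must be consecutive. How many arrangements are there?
Treat the 3 as one block: (12-3+1)! × 3! = 3628800 × 6 = 21772800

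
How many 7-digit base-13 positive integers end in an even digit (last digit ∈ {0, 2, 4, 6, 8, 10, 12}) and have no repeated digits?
Last∈{0,2,4,6,8,10,12}. Last=0: 665280. Last nonzero: 6×11×P(11,5) = 3659040. Total = 4324320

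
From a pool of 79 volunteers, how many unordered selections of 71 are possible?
C(79,71) = 79!/(71!×8!) = 26088783435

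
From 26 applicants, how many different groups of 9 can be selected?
C(26,9) = 26!/(9!×17!) = 3124550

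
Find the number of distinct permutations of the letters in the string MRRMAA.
6! / (2! × 2! × 2!) = 90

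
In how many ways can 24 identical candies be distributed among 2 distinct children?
C(24+2-1, 2-1) = C(25, 1) = 25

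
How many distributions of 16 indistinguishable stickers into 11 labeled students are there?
C(16+11-1, 11-1) = C(26, 10) = 5311735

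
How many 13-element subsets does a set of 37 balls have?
C(37,13) = 37!/(13!×24!) = 3562467300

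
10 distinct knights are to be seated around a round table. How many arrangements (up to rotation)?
Circular: fix one position, arrange the rest. (10-1)! = 362880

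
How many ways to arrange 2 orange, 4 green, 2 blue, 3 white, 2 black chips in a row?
13! / (2! × 4! × 2! × 3! × 2!) = 5405400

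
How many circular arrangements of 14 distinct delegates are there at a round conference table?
Circular: fix one position, arrange the rest. (14-1)! = 6227020800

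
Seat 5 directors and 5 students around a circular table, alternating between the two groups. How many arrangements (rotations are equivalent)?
Fix one of the directors: (5-1)! ways for the remaining directors, × 5! ways for the students = 24 × 120 = 2880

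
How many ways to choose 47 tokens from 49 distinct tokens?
C(49,47) = 49!/(47!×2!) = 1176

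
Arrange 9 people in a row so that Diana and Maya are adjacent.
Treat as block: (9-1)! × 2! = 40320 × 2 = 80640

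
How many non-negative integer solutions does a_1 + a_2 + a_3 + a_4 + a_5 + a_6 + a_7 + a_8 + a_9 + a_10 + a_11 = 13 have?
C(13+11-1, 11-1) = C(23, 10) = 1144066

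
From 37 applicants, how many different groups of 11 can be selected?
C(37,11) = 37!/(11!×26!) = 854992152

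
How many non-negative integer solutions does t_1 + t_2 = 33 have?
C(33+2-1, 2-1) = C(34, 1) = 34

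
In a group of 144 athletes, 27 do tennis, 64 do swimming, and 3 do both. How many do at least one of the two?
|A∪B| = |A| + |B| - |A∩B| = 27 + 64 - 3 = 88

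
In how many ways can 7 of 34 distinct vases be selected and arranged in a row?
P(34,7) = 34!/(34-7)! = 27113264640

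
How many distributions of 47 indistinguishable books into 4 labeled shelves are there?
C(47+4-1, 4-1) = C(50, 3) = 19600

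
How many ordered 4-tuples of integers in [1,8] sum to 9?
Coefficient of x^9 in (x + x² + ... + x^8)^4. By inclusion-exclusion on dice exceeding 8: Σ_j (-1)^j C(4,j)·C(9-1-8j, 3) = C(4,0)·C(8,3) = 1·56 = 56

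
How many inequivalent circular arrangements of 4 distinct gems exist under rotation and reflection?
(4-1)!/2 = 6/2 = 3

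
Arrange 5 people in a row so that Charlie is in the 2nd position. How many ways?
Fix one position: (5-1)! = 24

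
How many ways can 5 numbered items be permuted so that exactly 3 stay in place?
Choose the 3 fixed points C(5,3) = 10, derange the rest: !2 = Σ_{j=0}^{2} (-1)^j·2!/j! = 2 - 2 + 1 = 1. Product = 10 × 1 = 10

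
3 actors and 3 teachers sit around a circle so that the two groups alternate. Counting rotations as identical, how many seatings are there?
Fix one of the actors: (3-1)! ways for the remaining actors, × 3! ways for the teachers = 2 × 6 = 12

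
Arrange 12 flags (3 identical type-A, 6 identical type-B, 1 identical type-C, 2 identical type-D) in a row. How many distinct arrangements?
12! / (3! × 6! × 1! × 2!) = 55440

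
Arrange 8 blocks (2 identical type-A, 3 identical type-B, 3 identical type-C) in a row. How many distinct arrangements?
8! / (2! × 3! × 3!) = 560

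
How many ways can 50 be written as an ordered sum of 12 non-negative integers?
C(50+12-1, 12-1) = C(61, 11) = 418094152866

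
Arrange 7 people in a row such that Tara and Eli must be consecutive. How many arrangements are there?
Treat the 2 as one block: (7-2+1)! × 2! = 720 × 2 = 1440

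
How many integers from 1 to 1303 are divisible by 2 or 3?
⌊1303/2⌋ + ⌊1303/3⌋ - ⌊1303/6⌋ = 651 + 434 - 217 = 868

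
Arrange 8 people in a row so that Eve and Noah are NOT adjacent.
Total - adjacent = 8! - (8-1)!×2 = 40320 - 10080 = 30240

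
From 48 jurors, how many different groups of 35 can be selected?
C(48,35) = 48!/(35!×13!) = 192928249296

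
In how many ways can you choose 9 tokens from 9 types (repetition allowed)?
C(9+9-1, 9-1) = C(17, 8) = 24310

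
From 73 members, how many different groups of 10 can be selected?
C(73,10) = 73!/(10!×63!) = 621324937376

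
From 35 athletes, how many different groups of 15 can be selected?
C(35,15) = 35!/(15!×20!) = 3247943160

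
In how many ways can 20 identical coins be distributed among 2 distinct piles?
C(20+2-1, 2-1) = C(21, 1) = 21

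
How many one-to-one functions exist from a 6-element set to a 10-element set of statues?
P(10,6) = 10!/(10-6)! = 151200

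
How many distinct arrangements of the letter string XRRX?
4! / (2! × 2!) = 6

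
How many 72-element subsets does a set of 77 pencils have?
C(77,72) = 77!/(72!×5!) = 19757815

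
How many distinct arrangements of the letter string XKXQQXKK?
8! / (2! × 3! × 3!) = 560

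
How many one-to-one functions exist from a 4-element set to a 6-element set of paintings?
P(6,4) = 6!/(6-4)! = 360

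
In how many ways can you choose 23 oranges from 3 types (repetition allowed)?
C(23+3-1, 3-1) = C(25, 2) = 300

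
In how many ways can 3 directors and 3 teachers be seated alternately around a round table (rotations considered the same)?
Fix one of the directors: (3-1)! ways for the remaining directors, × 3! ways for the teachers = 2 × 6 = 12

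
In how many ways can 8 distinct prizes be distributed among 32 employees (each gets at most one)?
P(32,8) = 32!/(32-8)! = 424097856000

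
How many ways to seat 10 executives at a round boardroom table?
Circular: fix one position, arrange the rest. (10-1)! = 362880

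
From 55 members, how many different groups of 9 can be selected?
C(55,9) = 55!/(9!×46!) = 6358402050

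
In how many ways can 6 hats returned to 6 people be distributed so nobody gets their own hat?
!6 = Σ_{j=0}^{6} (-1)^j·6!/j! = 720 - 720 + 360 - 120 + 30 - 6 + 1 = 265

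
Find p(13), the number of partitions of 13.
Pentagonal recurrence p(n) = p(n-1) + p(n-2) - p(n-5) - p(n-7) + p(n-12) + p(n-15) - ... gives p(0..12) = 1, 1, 2, 3, 5, 7, 11, 15, 22, 30, 42, 56, 77. p(13) = p(12) + p(11) - p(8) - p(6) + p(1) = 77 + 56 - 22 - 11 + 1 = 101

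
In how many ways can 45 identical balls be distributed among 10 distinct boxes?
C(45+10-1, 10-1) = C(54, 9) = 5317936260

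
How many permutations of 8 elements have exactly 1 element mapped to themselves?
Choose the 1 fixed point C(8,1) = 8, derange the rest: !7 = Σ_{j=0}^{7} (-1)^j·7!/j! = 5040 - 5040 + 2520 - 840 + 210 - 42 + 7 - 1 = 1854. Product = 8 × 1854 = 14832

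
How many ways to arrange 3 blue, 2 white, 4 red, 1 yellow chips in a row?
10! / (3! × 2! × 4! × 1!) = 12600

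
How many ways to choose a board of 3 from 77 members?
C(77,3) = 77!/(3!×74!) = 73150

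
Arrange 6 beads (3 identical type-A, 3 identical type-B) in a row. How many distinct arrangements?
6! / (3! × 3!) = 20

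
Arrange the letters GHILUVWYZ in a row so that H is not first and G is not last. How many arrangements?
By inclusion-exclusion: 9! - 2×(9-1)! + (9-2)! = 362880 - 80640 + 5040 = 287280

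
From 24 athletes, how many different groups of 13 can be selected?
C(24,13) = 24!/(13!×11!) = 2496144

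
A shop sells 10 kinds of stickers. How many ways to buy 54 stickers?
C(54+10-1, 10-1) = C(63, 9) = 23667689815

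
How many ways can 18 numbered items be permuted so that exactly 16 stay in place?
Choose the 16 fixed points C(18,16) = 153, derange the rest: !2 = Σ_{j=0}^{2} (-1)^j·2!/j! = 2 - 2 + 1 = 1. Product = 153 × 1 = 153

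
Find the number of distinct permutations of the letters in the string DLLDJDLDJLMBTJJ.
15! / (4! × 4! × 1! × 1! × 1! × 4!) = 94594500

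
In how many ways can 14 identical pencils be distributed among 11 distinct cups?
C(14+11-1, 11-1) = C(24, 10) = 1961256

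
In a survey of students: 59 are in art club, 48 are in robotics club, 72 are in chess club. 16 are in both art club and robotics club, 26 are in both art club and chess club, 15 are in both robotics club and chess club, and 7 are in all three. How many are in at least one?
|A∪B∪C| = 59+48+72-16-26-15+7 = 129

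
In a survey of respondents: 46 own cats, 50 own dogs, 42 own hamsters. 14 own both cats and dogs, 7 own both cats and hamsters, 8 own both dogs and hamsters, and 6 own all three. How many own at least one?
|A∪B∪C| = 46+50+42-14-7-8+6 = 115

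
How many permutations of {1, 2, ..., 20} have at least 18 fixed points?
Exactly j fixed points: C(20,j)·!(20-j); sum over j ≥ 18 (derangement numbers via !m = (m-1)·(!(m-1) + !(m-2)): !0..!2 = 1, 0, 1). Σ_{j=18}^{20} C(20,j)·!(20-j) = C(20,18)·!2 + C(20,19)·!1 + C(20,20)·!0 = 190·1 + 20·0 + 1·1 = 191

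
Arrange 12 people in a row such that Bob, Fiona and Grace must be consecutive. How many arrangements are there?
Treat the 3 as one block: (12-3+1)! × 3! = 3628800 × 6 = 21772800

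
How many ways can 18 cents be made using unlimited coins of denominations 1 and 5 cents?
Coefficient of x^18 in 1/(1-x^1) · 1/(1-x^5). Use j coins of 5 for j = 0..⌊18/5⌋ = 3, the rest in 1s: 3 + 1 = 4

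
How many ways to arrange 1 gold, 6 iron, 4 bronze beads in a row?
11! / (1! × 6! × 4!) = 2310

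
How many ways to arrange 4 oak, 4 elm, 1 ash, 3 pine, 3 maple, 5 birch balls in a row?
20! / (4! × 4! × 1! × 3! × 3! × 5!) = 977728752000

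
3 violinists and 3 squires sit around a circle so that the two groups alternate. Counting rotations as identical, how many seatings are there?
Fix one of the violinists: (3-1)! ways for the remaining violinists, × 3! ways for the squires = 2 × 6 = 12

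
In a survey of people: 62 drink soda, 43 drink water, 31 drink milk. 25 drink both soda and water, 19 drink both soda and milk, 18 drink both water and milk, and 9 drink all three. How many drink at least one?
|A∪B∪C| = 62+43+31-25-19-18+9 = 83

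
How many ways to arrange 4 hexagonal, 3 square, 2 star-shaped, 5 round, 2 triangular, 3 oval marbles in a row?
19! / (4! × 3! × 2! × 5! × 2! × 3!) = 293318625600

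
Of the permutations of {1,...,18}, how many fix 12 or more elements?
Exactly j fixed points: C(18,j)·!(18-j); sum over j ≥ 12 (derangement numbers via !m = (m-1)·(!(m-1) + !(m-2)): !0..!6 = 1, 0, 1, 2, 9, 44, 265). Σ_{j=12}^{18} C(18,j)·!(18-j) = C(18,12)·!6 + C(18,13)·!5 + C(18,14)·!4 + C(18,15)·!3 + C(18,16)·!2 + C(18,17)·!1 + C(18,18)·!0 = 18564·265 + 8568·44 + 3060·9 + 816·2 + 153·1 + 18·0 + 1·1 = 5325778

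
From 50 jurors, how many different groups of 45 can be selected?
C(50,45) = 50!/(45!×5!) = 2118760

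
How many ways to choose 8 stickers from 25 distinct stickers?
C(25,8) = 25!/(8!×17!) = 1081575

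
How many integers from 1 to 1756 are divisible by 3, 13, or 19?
⌊1756/3⌋+⌊1756/13⌋+⌊1756/19⌋ - ⌊1756/39⌋-⌊1756/57⌋-⌊1756/247⌋ + ⌊1756/741⌋ = 585+135+92 - 45-30-7 + 2 = 732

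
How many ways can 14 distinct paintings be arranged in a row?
14! = 87178291200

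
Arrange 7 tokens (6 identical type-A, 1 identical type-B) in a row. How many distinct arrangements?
7! / (6! × 1!) = 7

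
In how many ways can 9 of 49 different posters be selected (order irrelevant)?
C(49,9) = 49!/(9!×40!) = 2054455634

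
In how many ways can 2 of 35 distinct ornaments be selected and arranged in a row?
P(35,2) = 35!/(35-2)! = 1190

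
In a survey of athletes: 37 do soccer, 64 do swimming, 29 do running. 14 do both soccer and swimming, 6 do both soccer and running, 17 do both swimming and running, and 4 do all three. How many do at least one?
|A∪B∪C| = 37+64+29-14-6-17+4 = 97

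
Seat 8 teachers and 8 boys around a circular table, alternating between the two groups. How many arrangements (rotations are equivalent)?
Fix one of the teachers: (8-1)! ways for the remaining teachers, × 8! ways for the boys = 5040 × 40320 = 203212800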